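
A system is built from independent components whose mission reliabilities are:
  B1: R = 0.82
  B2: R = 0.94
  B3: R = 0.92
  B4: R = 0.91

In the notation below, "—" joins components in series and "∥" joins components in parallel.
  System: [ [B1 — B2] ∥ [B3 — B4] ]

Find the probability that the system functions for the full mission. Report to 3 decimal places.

0.963

Series (B1 and B2): 0.82000 × 0.94000 = 0.77080
Series (B3 and B4): 0.92000 × 0.91000 = 0.83720
Parallel ([0.77080] and [0.83720]): 1 − (1 − 0.77080)(1 − 0.83720) = 0.963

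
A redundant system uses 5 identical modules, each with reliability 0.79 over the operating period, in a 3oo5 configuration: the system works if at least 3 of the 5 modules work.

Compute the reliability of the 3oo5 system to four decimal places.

0.9341

R = Σ_{i=3}^{5} C(5,i) p^i (1−p)^{5−i} with p = 0.79
C(5,3)·0.79^3·0.21^2 = 0.217430
C(5,4)·0.79^4·0.21^1 = 0.408976
C(5,5)·0.79^5·0.21^0 = 0.307706
Sum = 0.9341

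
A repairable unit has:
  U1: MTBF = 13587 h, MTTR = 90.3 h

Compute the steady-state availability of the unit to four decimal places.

0.9934

A(U1) = MTBF/(MTBF+MTTR) = 13587/(13587+90.3) = 0.9934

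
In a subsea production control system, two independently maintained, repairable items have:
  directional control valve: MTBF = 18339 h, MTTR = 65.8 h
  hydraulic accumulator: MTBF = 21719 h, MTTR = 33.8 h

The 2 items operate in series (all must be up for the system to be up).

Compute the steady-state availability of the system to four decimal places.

0.9949

A(directional control valve) = MTBF/(MTBF+MTTR) = 18339/(18339+65.8) = 0.996425
A(hydraulic accumulator) = MTBF/(MTBF+MTTR) = 21719/(21719+33.8) = 0.998446
Series availability: 0.996425 × 0.998446 = 0.9949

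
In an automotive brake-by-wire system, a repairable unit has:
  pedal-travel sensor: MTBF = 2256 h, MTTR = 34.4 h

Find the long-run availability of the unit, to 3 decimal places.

A(pedal-travel sensor) = MTBF/(MTBF+MTTR) = 2256/(2256+34.4) = 0.985

0.985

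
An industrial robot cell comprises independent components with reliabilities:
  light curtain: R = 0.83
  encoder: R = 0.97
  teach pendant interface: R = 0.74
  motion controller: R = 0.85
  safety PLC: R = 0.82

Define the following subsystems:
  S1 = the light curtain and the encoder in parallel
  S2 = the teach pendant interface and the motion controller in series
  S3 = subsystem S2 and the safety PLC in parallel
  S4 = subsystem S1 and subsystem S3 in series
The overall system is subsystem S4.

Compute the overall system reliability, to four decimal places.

0.9285

Parallel (light curtain and encoder): 1 − (1 − 0.830000)(1 − 0.970000) = 0.994900
Series (teach pendant interface and motion controller): 0.740000 × 0.850000 = 0.629000
Parallel ([0.629000] and safety PLC): 1 − (1 − 0.629000)(1 − 0.820000) = 0.933220
Series ([0.994900] and [0.933220]): 0.994900 × 0.933220 = 0.9285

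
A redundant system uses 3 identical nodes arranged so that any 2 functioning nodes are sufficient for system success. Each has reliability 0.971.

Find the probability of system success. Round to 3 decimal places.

R = Σ_{i=2}^{3} C(3,i) p^i (1−p)^{3−i} with p = 0.971
C(3,2)·0.971^2·0.029^1 = 0.08203
C(3,3)·0.971^3·0.029^0 = 0.91550
Sum = 0.998

0.998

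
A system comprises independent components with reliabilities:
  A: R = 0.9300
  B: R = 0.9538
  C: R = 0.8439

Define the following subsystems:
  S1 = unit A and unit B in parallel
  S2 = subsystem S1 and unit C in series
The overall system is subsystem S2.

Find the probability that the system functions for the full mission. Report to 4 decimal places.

Parallel (A and B): 1 − (1 − 0.930000)(1 − 0.953800) = 0.996766
Series ([0.996766] and C): 0.996766 × 0.843900 = 0.8412

0.8412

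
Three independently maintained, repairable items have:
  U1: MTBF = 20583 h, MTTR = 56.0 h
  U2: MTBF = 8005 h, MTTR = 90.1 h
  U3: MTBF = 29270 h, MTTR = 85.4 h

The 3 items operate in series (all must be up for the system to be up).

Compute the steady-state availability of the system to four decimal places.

0.9833

A(U1) = MTBF/(MTBF+MTTR) = 20583/(20583+56.0) = 0.997287
A(U2) = MTBF/(MTBF+MTTR) = 8005/(8005+90.1) = 0.988870
A(U3) = MTBF/(MTBF+MTTR) = 29270/(29270+85.4) = 0.997091
Series availability: 0.997287 × 0.988870 × 0.997091 = 0.9833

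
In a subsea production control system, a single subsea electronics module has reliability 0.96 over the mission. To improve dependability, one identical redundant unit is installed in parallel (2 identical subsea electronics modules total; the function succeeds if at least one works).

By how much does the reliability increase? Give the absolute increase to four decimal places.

R_before = 0.96
R_after = 1 − (1 − 0.96)^2 = 0.9984
ΔR = 0.9984 − 0.96 = 0.0384

0.0384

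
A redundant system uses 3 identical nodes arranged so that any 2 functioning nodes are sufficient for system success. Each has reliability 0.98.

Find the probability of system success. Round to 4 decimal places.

R = Σ_{i=2}^{3} C(3,i) p^i (1−p)^{3−i} with p = 0.98
C(3,2)·0.98^2·0.02^1 = 0.057624
C(3,3)·0.98^3·0.02^0 = 0.941192
Sum = 0.9988

0.9988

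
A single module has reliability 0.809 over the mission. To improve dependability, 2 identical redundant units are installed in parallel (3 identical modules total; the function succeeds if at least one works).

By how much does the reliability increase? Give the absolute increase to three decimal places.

0.184

R_before = 0.809
R_after = 1 − (1 − 0.809)^3 = 0.993
ΔR = 0.993 − 0.809 = 0.184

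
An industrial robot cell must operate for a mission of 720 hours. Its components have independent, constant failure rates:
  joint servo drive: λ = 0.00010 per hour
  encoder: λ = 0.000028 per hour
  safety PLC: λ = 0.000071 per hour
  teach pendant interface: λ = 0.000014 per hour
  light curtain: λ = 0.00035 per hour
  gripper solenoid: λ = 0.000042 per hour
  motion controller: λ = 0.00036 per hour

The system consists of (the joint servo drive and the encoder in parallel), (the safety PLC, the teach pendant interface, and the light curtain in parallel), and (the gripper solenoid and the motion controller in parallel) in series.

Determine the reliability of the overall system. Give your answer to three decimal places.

R(joint servo drive) = exp(−0.00010 × 720) = 0.93053
R(encoder) = exp(−0.000028 × 720) = 0.98004
R(safety PLC) = exp(−0.000071 × 720) = 0.95016
R(teach pendant interface) = exp(−0.000014 × 720) = 0.98997
R(light curtain) = exp(−0.00035 × 720) = 0.77724
R(gripper solenoid) = exp(−0.000042 × 720) = 0.97021
R(motion controller) = exp(−0.00036 × 720) = 0.77167
Parallel (joint servo drive and encoder): 1 − (1 − 0.93053)(1 − 0.98004) = 0.99861
Parallel (safety PLC, teach pendant interface, and light curtain): 1 − (1 − 0.95016)(1 − 0.98997)(1 − 0.77724) = 0.99989
Parallel (gripper solenoid and motion controller): 1 − (1 − 0.97021)(1 − 0.77167) = 0.99320
Series ([0.99861], [0.99989], and [0.99320]): 0.99861 × 0.99989 × 0.99320 = 0.992

0.992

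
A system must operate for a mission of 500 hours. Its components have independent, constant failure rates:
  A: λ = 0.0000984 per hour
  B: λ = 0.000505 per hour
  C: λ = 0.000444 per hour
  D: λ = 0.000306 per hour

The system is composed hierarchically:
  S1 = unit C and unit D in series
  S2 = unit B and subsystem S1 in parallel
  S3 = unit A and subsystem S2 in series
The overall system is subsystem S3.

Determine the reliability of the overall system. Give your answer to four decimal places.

0.8856

R(A) = exp(−0.0000984 × 500) = 0.951991
R(B) = exp(−0.000505 × 500) = 0.776856
R(C) = exp(−0.000444 × 500) = 0.800915
R(D) = exp(−0.000306 × 500) = 0.858130
Series (C and D): 0.800915 × 0.858130 = 0.687289
Parallel (B and [0.687289]): 1 − (1 − 0.776856)(1 − 0.687289) = 0.930220
Series (A and [0.930220]): 0.951991 × 0.930220 = 0.8856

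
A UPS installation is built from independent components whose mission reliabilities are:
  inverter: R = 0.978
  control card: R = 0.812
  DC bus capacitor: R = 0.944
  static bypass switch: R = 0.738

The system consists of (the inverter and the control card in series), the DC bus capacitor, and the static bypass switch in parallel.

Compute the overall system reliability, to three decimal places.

0.997

Series (inverter and control card): 0.97800 × 0.81200 = 0.79414
Parallel ([0.79414], DC bus capacitor, and static bypass switch): 1 − (1 − 0.79414)(1 − 0.94400)(1 − 0.73800) = 0.997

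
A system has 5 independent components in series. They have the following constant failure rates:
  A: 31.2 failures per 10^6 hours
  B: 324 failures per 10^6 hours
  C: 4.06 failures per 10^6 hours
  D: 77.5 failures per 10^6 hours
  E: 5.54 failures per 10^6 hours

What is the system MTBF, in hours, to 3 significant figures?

Series of exponential components: λ_sys = Σ λ_i
λ_sys = 0.0000312 + 0.000324 + 0.00000406 + 0.0000775 + 0.00000554 = 4.4230e-04 /h
MTBF = 1 / λ_sys = 2260 h

2260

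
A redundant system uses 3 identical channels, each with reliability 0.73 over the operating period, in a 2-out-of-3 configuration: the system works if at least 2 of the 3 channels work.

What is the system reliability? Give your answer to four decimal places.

0.8207

R = Σ_{i=2}^{3} C(3,i) p^i (1−p)^{3−i} with p = 0.73
C(3,2)·0.73^2·0.27^1 = 0.431649
C(3,3)·0.73^3·0.27^0 = 0.389017
Sum = 0.8207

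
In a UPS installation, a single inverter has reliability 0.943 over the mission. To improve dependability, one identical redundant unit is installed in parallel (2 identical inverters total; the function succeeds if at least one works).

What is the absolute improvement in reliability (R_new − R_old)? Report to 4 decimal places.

0.0538

R_before = 0.943
R_after = 1 − (1 − 0.943)^2 = 0.9968
ΔR = 0.9968 − 0.943 = 0.0538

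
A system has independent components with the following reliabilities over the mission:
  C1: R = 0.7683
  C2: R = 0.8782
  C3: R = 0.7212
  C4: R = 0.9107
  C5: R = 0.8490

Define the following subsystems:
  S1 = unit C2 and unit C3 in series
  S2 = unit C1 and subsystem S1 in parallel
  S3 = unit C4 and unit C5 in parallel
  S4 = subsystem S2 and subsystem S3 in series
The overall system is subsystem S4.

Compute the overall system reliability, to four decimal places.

0.9027

Series (C2 and C3): 0.878200 × 0.721200 = 0.633358
Parallel (C1 and [0.633358]): 1 − (1 − 0.768300)(1 − 0.633358) = 0.915049
Parallel (C4 and C5): 1 − (1 − 0.910700)(1 − 0.849000) = 0.986516
Series ([0.915049] and [0.986516]): 0.915049 × 0.986516 = 0.9027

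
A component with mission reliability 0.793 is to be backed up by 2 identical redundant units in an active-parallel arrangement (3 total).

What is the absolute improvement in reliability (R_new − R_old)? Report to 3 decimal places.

0.198

R_before = 0.793
R_after = 1 − (1 − 0.793)^3 = 0.991
ΔR = 0.991 − 0.793 = 0.198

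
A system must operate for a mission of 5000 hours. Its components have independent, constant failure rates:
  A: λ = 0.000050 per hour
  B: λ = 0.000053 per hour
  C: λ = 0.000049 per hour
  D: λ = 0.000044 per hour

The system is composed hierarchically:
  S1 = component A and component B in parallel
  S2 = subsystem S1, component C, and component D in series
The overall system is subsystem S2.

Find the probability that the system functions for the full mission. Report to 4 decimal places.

R(A) = exp(−0.000050 × 5000) = 0.778801
R(B) = exp(−0.000053 × 5000) = 0.767206
R(C) = exp(−0.000049 × 5000) = 0.782705
R(D) = exp(−0.000044 × 5000) = 0.802519
Parallel (A and B): 1 − (1 − 0.778801)(1 − 0.767206) = 0.948506
Series ([0.948506], C, and D): 0.948506 × 0.782705 × 0.802519 = 0.5958

0.5958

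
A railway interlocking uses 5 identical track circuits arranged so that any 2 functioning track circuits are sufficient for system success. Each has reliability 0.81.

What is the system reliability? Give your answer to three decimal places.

0.994

R = Σ_{i=2}^{5} C(5,i) p^i (1−p)^{5−i} with p = 0.81
C(5,2)·0.81^2·0.19^3 = 0.04500
C(5,3)·0.81^3·0.19^2 = 0.19185
C(5,4)·0.81^4·0.19^1 = 0.40894
C(5,5)·0.81^5·0.19^0 = 0.34868
Sum = 0.994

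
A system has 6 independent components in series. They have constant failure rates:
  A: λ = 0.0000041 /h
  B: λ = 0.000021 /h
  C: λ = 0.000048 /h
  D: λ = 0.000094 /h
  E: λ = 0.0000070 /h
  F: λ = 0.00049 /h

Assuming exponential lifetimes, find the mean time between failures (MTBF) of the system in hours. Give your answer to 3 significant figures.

1510

Series of exponential components: λ_sys = Σ λ_i
λ_sys = 0.0000041 + 0.000021 + 0.000048 + 0.000094 + 0.0000070 + 0.00049 = 6.6410e-04 /h
MTBF = 1 / λ_sys = 1510 h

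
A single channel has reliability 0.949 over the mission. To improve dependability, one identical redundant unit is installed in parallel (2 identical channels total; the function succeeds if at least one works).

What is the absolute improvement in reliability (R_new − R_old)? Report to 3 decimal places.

0.048

R_before = 0.949
R_after = 1 − (1 − 0.949)^2 = 0.997
ΔR = 0.997 − 0.949 = 0.048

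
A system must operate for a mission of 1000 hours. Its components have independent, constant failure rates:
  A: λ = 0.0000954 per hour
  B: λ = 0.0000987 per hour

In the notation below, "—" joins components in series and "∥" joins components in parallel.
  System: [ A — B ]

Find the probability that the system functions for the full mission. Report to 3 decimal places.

R(A) = exp(−0.0000954 × 1000) = 0.90901
R(B) = exp(−0.0000987 × 1000) = 0.90601
Series (A and B): 0.90901 × 0.90601 = 0.824

0.824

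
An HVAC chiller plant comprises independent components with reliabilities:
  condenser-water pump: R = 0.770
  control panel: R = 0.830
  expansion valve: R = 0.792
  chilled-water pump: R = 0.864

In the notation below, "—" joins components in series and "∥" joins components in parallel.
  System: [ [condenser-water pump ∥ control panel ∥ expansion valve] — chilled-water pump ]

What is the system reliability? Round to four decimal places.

0.8570

Parallel (condenser-water pump, control panel, and expansion valve): 1 − (1 − 0.770000)(1 − 0.830000)(1 − 0.792000) = 0.991867
Series ([0.991867] and chilled-water pump): 0.991867 × 0.864000 = 0.8570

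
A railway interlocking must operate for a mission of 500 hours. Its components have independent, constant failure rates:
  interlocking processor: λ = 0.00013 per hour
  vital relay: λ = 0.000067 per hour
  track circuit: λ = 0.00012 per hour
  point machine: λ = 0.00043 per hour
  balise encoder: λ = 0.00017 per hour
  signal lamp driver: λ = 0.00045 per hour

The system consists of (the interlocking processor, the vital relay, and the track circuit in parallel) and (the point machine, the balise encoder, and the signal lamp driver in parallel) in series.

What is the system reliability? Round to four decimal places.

R(interlocking processor) = exp(−0.00013 × 500) = 0.937067
R(vital relay) = exp(−0.000067 × 500) = 0.967055
R(track circuit) = exp(−0.00012 × 500) = 0.941765
R(point machine) = exp(−0.00043 × 500) = 0.806541
R(balise encoder) = exp(−0.00017 × 500) = 0.918512
R(signal lamp driver) = exp(−0.00045 × 500) = 0.798516
Parallel (interlocking processor, vital relay, and track circuit): 1 − (1 − 0.937067)(1 − 0.967055)(1 − 0.941765) = 0.999879
Parallel (point machine, balise encoder, and signal lamp driver): 1 − (1 − 0.806541)(1 − 0.918512)(1 − 0.798516) = 0.996824
Series ([0.999879] and [0.996824]): 0.999879 × 0.996824 = 0.9967

0.9967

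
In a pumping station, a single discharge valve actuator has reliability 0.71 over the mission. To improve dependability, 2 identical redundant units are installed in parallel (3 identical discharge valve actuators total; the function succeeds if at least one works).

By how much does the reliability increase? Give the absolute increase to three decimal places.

R_before = 0.71
R_after = 1 − (1 − 0.71)^3 = 0.976
ΔR = 0.976 − 0.71 = 0.266

0.266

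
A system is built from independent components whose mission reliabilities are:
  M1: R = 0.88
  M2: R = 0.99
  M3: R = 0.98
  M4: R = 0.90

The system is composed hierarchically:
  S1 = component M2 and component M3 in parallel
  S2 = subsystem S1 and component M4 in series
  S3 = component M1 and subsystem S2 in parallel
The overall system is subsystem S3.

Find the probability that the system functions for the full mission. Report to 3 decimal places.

Parallel (M2 and M3): 1 − (1 − 0.99000)(1 − 0.98000) = 0.99980
Series ([0.99980] and M4): 0.99980 × 0.90000 = 0.89982
Parallel (M1 and [0.89982]): 1 − (1 − 0.88000)(1 − 0.89982) = 0.988

0.988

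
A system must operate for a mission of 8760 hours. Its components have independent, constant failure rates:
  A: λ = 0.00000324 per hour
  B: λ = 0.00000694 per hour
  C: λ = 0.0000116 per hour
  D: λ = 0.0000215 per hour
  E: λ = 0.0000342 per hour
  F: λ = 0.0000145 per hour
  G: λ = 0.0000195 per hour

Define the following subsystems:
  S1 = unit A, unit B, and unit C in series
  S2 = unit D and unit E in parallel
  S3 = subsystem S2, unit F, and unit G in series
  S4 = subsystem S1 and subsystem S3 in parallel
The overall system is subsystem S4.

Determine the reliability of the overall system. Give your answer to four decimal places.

R(A) = exp(−0.00000324 × 8760) = 0.972017
R(B) = exp(−0.00000694 × 8760) = 0.941017
R(C) = exp(−0.0000116 × 8760) = 0.903376
R(D) = exp(−0.0000215 × 8760) = 0.828333
R(E) = exp(−0.0000342 × 8760) = 0.741121
R(F) = exp(−0.0000145 × 8760) = 0.880716
R(G) = exp(−0.0000195 × 8760) = 0.842973
Series (A, B, and C): 0.972017 × 0.941017 × 0.903376 = 0.826304
Parallel (D and E): 1 − (1 − 0.828333)(1 − 0.741121) = 0.955559
Series ([0.955559], F, and G): 0.955559 × 0.880716 × 0.842973 = 0.709426
Parallel ([0.826304] and [0.709426]): 1 − (1 − 0.826304)(1 − 0.709426) = 0.9495

0.9495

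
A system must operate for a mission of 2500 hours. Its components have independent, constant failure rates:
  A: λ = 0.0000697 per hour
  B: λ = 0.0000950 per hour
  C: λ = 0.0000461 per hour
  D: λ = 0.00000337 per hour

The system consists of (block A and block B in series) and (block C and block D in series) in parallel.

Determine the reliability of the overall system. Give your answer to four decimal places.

0.9607

R(A) = exp(−0.0000697 × 2500) = 0.840087
R(B) = exp(−0.0000950 × 2500) = 0.788597
R(C) = exp(−0.0000461 × 2500) = 0.891143
R(D) = exp(−0.00000337 × 2500) = 0.991610
Series (A and B): 0.840087 × 0.788597 = 0.662490
Series (C and D): 0.891143 × 0.991610 = 0.883666
Parallel ([0.662490] and [0.883666]): 1 − (1 − 0.662490)(1 − 0.883666) = 0.9607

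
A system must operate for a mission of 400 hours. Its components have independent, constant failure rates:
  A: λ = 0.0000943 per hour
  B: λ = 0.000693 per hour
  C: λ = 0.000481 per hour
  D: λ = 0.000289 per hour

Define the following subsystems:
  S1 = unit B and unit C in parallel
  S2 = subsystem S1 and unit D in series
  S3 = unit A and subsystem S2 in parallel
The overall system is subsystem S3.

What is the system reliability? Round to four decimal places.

0.9946

R(A) = exp(−0.0000943 × 400) = 0.962983
R(B) = exp(−0.000693 × 400) = 0.757903
R(C) = exp(−0.000481 × 400) = 0.824977
R(D) = exp(−0.000289 × 400) = 0.890831
Parallel (B and C): 1 − (1 − 0.757903)(1 − 0.824977) = 0.957627
Series ([0.957627] and D): 0.957627 × 0.890831 = 0.853084
Parallel (A and [0.853084]): 1 − (1 − 0.962983)(1 − 0.853084) = 0.9946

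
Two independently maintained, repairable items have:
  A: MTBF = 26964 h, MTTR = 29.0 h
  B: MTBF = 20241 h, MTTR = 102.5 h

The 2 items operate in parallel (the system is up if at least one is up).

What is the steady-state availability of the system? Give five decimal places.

A(A) = MTBF/(MTBF+MTTR) = 26964/(26964+29.0) = 0.998926
A(B) = MTBF/(MTBF+MTTR) = 20241/(20241+102.5) = 0.994962
Parallel availability: 1 − (1 − 0.998926)(1 − 0.994962) = 0.99999

0.99999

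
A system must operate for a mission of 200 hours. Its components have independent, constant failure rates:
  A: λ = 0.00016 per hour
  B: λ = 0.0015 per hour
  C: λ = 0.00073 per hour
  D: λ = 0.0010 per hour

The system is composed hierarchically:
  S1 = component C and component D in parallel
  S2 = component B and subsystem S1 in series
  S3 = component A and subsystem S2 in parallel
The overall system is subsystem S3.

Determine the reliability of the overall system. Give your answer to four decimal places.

0.9913

R(A) = exp(−0.00016 × 200) = 0.968507
R(B) = exp(−0.0015 × 200) = 0.740818
R(C) = exp(−0.00073 × 200) = 0.864158
R(D) = exp(−0.0010 × 200) = 0.818731
Parallel (C and D): 1 − (1 − 0.864158)(1 − 0.818731) = 0.975376
Series (B and [0.975376]): 0.740818 × 0.975376 = 0.722576
Parallel (A and [0.722576]): 1 − (1 − 0.968507)(1 − 0.722576) = 0.9913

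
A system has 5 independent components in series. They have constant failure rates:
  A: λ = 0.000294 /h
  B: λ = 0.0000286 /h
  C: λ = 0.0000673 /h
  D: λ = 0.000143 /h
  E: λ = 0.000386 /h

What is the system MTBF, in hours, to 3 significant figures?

1090

Series of exponential components: λ_sys = Σ λ_i
λ_sys = 0.000294 + 0.0000286 + 0.0000673 + 0.000143 + 0.000386 = 9.1890e-04 /h
MTBF = 1 / λ_sys = 1090 h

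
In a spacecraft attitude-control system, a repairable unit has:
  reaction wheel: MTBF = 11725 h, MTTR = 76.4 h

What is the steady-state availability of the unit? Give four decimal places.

A(reaction wheel) = MTBF/(MTBF+MTTR) = 11725/(11725+76.4) = 0.9935

0.9935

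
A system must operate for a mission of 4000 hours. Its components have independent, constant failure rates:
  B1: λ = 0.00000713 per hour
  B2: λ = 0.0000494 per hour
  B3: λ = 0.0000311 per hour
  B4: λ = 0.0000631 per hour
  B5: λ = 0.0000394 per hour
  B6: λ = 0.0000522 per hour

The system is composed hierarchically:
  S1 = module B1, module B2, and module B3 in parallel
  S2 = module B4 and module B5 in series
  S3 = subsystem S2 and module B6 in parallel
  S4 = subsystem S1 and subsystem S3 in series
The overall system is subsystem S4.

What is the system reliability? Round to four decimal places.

R(B1) = exp(−0.00000713 × 4000) = 0.971883
R(B2) = exp(−0.0000494 × 4000) = 0.820698
R(B3) = exp(−0.0000311 × 4000) = 0.883027
R(B4) = exp(−0.0000631 × 4000) = 0.776934
R(B5) = exp(−0.0000394 × 4000) = 0.854191
R(B6) = exp(−0.0000522 × 4000) = 0.811558
Parallel (B1, B2, and B3): 1 − (1 − 0.971883)(1 − 0.820698)(1 − 0.883027) = 0.999410
Series (B4 and B5): 0.776934 × 0.854191 = 0.663650
Parallel ([0.663650] and B6): 1 − (1 − 0.663650)(1 − 0.811558) = 0.936618
Series ([0.999410] and [0.936618]): 0.999410 × 0.936618 = 0.9361

0.9361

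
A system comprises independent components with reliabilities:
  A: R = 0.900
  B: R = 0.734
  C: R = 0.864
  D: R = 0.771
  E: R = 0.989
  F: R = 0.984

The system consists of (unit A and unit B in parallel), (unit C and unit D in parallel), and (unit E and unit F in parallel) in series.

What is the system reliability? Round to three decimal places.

Parallel (A and B): 1 − (1 − 0.90000)(1 − 0.73400) = 0.97340
Parallel (C and D): 1 − (1 − 0.86400)(1 − 0.77100) = 0.96886
Parallel (E and F): 1 − (1 − 0.98900)(1 − 0.98400) = 0.99982
Series ([0.97340], [0.96886], and [0.99982]): 0.97340 × 0.96886 × 0.99982 = 0.943

0.943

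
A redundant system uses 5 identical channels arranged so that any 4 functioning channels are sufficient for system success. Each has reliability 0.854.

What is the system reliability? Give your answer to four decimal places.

0.8425

R = Σ_{i=4}^{5} C(5,i) p^i (1−p)^{5−i} with p = 0.854
C(5,4)·0.854^4·0.146^1 = 0.388288
C(5,5)·0.854^5·0.146^0 = 0.454244
Sum = 0.8425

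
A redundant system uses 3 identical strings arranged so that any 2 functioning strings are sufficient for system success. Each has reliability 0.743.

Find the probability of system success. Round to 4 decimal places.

0.8358

R = Σ_{i=2}^{3} C(3,i) p^i (1−p)^{3−i} with p = 0.743
C(3,2)·0.743^2·0.257^1 = 0.425630
C(3,3)·0.743^3·0.257^0 = 0.410172
Sum = 0.8358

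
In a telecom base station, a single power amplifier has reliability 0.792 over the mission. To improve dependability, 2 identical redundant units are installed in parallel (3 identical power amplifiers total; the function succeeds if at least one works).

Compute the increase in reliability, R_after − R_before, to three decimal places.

R_before = 0.792
R_after = 1 − (1 − 0.792)^3 = 0.991
ΔR = 0.991 − 0.792 = 0.199

0.199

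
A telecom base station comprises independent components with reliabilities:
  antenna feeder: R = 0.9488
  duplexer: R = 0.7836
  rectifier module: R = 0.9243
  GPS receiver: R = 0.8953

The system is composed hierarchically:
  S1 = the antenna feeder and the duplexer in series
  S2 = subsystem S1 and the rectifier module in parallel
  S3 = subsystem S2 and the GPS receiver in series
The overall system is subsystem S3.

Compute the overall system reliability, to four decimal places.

0.8779

Series (antenna feeder and duplexer): 0.948800 × 0.783600 = 0.743480
Parallel ([0.743480] and rectifier module): 1 − (1 − 0.743480)(1 − 0.924300) = 0.980581
Series ([0.980581] and GPS receiver): 0.980581 × 0.895300 = 0.8779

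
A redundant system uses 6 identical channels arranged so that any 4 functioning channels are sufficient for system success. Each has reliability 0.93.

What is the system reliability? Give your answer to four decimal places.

R = Σ_{i=4}^{6} C(6,i) p^i (1−p)^{6−i} with p = 0.93
C(6,4)·0.93^4·0.07^2 = 0.054982
C(6,5)·0.93^5·0.07^1 = 0.292189
C(6,6)·0.93^6·0.07^0 = 0.646990
Sum = 0.9942

0.9942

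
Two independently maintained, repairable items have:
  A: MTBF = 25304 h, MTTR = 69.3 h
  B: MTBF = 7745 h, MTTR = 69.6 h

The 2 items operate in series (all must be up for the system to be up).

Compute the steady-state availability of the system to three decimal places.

0.988

A(A) = MTBF/(MTBF+MTTR) = 25304/(25304+69.3) = 0.997269
A(B) = MTBF/(MTBF+MTTR) = 7745/(7745+69.6) = 0.991094
Series availability: 0.997269 × 0.991094 = 0.988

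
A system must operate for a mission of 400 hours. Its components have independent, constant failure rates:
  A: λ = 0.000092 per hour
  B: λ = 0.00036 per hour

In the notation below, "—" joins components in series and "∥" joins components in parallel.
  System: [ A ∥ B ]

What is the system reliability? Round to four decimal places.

0.9952

R(A) = exp(−0.000092 × 400) = 0.963869
R(B) = exp(−0.00036 × 400) = 0.865888
Parallel (A and B): 1 − (1 − 0.963869)(1 − 0.865888) = 0.9952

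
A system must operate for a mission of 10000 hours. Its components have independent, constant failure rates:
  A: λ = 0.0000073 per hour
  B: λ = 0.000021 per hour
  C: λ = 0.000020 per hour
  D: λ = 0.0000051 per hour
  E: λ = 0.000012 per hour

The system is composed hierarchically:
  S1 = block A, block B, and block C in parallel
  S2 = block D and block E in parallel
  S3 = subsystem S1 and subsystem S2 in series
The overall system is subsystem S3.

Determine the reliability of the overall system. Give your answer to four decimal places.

R(A) = exp(−0.0000073 × 10000) = 0.929601
R(B) = exp(−0.000021 × 10000) = 0.810584
R(C) = exp(−0.000020 × 10000) = 0.818731
R(D) = exp(−0.0000051 × 10000) = 0.950279
R(E) = exp(−0.000012 × 10000) = 0.886920
Parallel (A, B, and C): 1 − (1 − 0.929601)(1 − 0.810584)(1 − 0.818731) = 0.997583
Parallel (D and E): 1 − (1 − 0.950279)(1 − 0.886920) = 0.994378
Series ([0.997583] and [0.994378]): 0.997583 × 0.994378 = 0.9920

0.9920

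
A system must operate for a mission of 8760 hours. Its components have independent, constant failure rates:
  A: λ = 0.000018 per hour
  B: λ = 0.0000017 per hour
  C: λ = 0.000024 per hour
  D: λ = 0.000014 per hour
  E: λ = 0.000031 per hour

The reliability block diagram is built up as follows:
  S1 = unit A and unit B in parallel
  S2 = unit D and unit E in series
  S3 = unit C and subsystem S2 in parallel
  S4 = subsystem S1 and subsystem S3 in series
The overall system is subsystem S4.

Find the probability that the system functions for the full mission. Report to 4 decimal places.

R(A) = exp(−0.000018 × 8760) = 0.854123
R(B) = exp(−0.0000017 × 8760) = 0.985218
R(C) = exp(−0.000024 × 8760) = 0.810390
R(D) = exp(−0.000014 × 8760) = 0.884582
R(E) = exp(−0.000031 × 8760) = 0.762190
Parallel (A and B): 1 − (1 − 0.854123)(1 − 0.985218) = 0.997844
Series (D and E): 0.884582 × 0.762190 = 0.674220
Parallel (C and [0.674220]): 1 − (1 − 0.810390)(1 − 0.674220) = 0.938229
Series ([0.997844] and [0.938229]): 0.997844 × 0.938229 = 0.9362

0.9362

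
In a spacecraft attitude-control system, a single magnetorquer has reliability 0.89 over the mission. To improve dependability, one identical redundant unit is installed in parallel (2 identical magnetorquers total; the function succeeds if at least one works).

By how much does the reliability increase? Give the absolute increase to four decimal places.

0.0979

R_before = 0.89
R_after = 1 − (1 − 0.89)^2 = 0.9879
ΔR = 0.9879 − 0.89 = 0.0979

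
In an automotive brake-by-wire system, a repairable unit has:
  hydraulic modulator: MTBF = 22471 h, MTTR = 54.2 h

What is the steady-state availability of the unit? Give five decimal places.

0.99759

A(hydraulic modulator) = MTBF/(MTBF+MTTR) = 22471/(22471+54.2) = 0.99759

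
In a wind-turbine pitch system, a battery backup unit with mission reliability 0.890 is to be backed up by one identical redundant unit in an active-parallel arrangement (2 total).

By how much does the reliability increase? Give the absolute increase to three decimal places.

0.098

R_before = 0.890
R_after = 1 − (1 − 0.890)^2 = 0.988
ΔR = 0.988 − 0.890 = 0.098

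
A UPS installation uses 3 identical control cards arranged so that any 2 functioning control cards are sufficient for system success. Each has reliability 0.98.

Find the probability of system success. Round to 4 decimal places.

R = Σ_{i=2}^{3} C(3,i) p^i (1−p)^{3−i} with p = 0.98
C(3,2)·0.98^2·0.02^1 = 0.057624
C(3,3)·0.98^3·0.02^0 = 0.941192
Sum = 0.9988

0.9988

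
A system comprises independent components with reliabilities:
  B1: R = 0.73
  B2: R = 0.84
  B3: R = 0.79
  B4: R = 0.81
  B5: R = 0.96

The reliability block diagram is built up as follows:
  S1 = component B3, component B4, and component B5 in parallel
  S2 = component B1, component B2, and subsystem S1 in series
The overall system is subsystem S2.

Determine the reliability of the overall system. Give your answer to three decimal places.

Parallel (B3, B4, and B5): 1 − (1 − 0.79000)(1 − 0.81000)(1 − 0.96000) = 0.99840
Series (B1, B2, and [0.99840]): 0.73000 × 0.84000 × 0.99840 = 0.612

0.612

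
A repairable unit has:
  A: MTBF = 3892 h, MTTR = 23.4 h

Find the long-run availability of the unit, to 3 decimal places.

0.994

A(A) = MTBF/(MTBF+MTTR) = 3892/(3892+23.4) = 0.994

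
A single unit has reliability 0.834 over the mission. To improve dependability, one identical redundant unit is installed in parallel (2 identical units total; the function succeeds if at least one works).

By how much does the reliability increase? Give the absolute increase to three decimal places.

R_before = 0.834
R_after = 1 − (1 − 0.834)^2 = 0.972
ΔR = 0.972 − 0.834 = 0.138

0.138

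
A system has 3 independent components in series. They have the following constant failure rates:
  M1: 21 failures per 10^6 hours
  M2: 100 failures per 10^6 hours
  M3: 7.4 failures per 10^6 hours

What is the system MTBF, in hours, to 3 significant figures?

7790

Series of exponential components: λ_sys = Σ λ_i
λ_sys = 0.000021 + 0.00010 + 0.0000074 = 1.2840e-04 /h
MTBF = 1 / λ_sys = 7790 h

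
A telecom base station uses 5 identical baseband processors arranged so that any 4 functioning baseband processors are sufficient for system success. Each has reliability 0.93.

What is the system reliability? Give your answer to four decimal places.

0.9575

R = Σ_{i=4}^{5} C(5,i) p^i (1−p)^{5−i} with p = 0.93
C(5,4)·0.93^4·0.07^1 = 0.261818
C(5,5)·0.93^5·0.07^0 = 0.695688
Sum = 0.9575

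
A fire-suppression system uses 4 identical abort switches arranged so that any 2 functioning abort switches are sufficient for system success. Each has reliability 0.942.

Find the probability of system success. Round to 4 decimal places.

R = Σ_{i=2}^{4} C(4,i) p^i (1−p)^{4−i} with p = 0.942
C(4,2)·0.942^2·0.058^2 = 0.017911
C(4,3)·0.942^3·0.058^1 = 0.193928
C(4,4)·0.942^4·0.058^0 = 0.787415
Sum = 0.9993

0.9993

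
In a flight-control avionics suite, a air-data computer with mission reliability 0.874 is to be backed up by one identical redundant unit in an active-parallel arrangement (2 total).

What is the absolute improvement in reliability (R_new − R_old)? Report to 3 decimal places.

R_before = 0.874
R_after = 1 − (1 − 0.874)^2 = 0.984
ΔR = 0.984 − 0.874 = 0.110

0.110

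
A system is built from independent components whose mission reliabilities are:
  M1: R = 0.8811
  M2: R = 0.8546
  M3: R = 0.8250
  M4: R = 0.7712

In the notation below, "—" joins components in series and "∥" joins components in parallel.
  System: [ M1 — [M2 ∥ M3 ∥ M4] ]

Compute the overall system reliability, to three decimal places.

Parallel (M2, M3, and M4): 1 − (1 − 0.85460)(1 − 0.82500)(1 − 0.77120) = 0.99418
Series (M1 and [0.99418]): 0.88110 × 0.99418 = 0.876

0.876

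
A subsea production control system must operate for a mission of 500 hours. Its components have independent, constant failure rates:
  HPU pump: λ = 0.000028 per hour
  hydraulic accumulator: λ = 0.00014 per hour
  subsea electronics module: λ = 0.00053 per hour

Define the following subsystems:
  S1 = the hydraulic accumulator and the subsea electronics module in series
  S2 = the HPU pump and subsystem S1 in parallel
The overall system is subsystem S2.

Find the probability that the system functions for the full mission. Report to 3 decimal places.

0.996

R(HPU pump) = exp(−0.000028 × 500) = 0.98610
R(hydraulic accumulator) = exp(−0.00014 × 500) = 0.93239
R(subsea electronics module) = exp(−0.00053 × 500) = 0.76721
Series (hydraulic accumulator and subsea electronics module): 0.93239 × 0.76721 = 0.71534
Parallel (HPU pump and [0.71534]): 1 − (1 − 0.98610)(1 − 0.71534) = 0.996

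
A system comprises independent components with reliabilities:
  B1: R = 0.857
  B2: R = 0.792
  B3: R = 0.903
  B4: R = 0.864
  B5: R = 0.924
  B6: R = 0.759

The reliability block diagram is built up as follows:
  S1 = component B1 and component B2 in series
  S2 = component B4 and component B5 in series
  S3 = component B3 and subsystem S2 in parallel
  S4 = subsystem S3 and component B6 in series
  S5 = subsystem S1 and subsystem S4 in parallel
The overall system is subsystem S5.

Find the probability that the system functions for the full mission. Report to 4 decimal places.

Series (B1 and B2): 0.857000 × 0.792000 = 0.678744
Series (B4 and B5): 0.864000 × 0.924000 = 0.798336
Parallel (B3 and [0.798336]): 1 − (1 − 0.903000)(1 − 0.798336) = 0.980439
Series ([0.980439] and B6): 0.980439 × 0.759000 = 0.744153
Parallel ([0.678744] and [0.744153]): 1 − (1 − 0.678744)(1 − 0.744153) = 0.9178

0.9178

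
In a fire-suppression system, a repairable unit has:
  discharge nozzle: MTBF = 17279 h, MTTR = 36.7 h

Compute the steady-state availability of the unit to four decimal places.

0.9979

A(discharge nozzle) = MTBF/(MTBF+MTTR) = 17279/(17279+36.7) = 0.9979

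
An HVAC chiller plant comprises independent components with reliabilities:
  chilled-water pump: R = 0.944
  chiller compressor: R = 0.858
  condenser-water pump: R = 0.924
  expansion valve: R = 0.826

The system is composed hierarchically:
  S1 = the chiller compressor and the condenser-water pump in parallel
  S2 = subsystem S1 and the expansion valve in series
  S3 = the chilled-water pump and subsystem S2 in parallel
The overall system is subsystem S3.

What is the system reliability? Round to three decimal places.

Parallel (chiller compressor and condenser-water pump): 1 − (1 − 0.85800)(1 − 0.92400) = 0.98921
Series ([0.98921] and expansion valve): 0.98921 × 0.82600 = 0.81709
Parallel (chilled-water pump and [0.81709]): 1 − (1 − 0.94400)(1 − 0.81709) = 0.990

0.990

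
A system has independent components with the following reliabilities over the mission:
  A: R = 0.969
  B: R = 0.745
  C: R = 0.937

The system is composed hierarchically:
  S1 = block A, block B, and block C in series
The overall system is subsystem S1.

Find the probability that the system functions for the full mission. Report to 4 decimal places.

0.6764

Series (A, B, and C): 0.969000 × 0.745000 × 0.937000 = 0.6764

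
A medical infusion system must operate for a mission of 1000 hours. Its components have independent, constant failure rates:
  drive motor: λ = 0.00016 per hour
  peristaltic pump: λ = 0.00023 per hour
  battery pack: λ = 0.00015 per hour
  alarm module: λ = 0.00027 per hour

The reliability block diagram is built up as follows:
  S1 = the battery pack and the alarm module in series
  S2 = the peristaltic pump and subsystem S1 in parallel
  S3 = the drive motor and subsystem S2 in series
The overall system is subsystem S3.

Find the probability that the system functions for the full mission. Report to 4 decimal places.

0.7921

R(drive motor) = exp(−0.00016 × 1000) = 0.852144
R(peristaltic pump) = exp(−0.00023 × 1000) = 0.794534
R(battery pack) = exp(−0.00015 × 1000) = 0.860708
R(alarm module) = exp(−0.00027 × 1000) = 0.763379
Series (battery pack and alarm module): 0.860708 × 0.763379 = 0.657046
Parallel (peristaltic pump and [0.657046]): 1 − (1 − 0.794534)(1 − 0.657046) = 0.929535
Series (drive motor and [0.929535]): 0.852144 × 0.929535 = 0.7921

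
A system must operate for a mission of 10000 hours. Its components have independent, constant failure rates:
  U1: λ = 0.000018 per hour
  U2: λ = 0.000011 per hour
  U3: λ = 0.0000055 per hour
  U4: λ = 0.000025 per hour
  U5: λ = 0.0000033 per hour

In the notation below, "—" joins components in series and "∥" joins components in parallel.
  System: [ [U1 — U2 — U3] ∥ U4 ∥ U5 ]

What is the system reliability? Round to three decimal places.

R(U1) = exp(−0.000018 × 10000) = 0.83527
R(U2) = exp(−0.000011 × 10000) = 0.89583
R(U3) = exp(−0.0000055 × 10000) = 0.94649
R(U4) = exp(−0.000025 × 10000) = 0.77880
R(U5) = exp(−0.0000033 × 10000) = 0.96754
Series (U1, U2, and U3): 0.83527 × 0.89583 × 0.94649 = 0.70822
Parallel ([0.70822], U4, and U5): 1 − (1 − 0.70822)(1 − 0.77880)(1 − 0.96754) = 0.998

0.998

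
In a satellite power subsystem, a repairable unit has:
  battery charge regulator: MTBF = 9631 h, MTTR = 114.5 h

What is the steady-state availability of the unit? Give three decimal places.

0.988

A(battery charge regulator) = MTBF/(MTBF+MTTR) = 9631/(9631+114.5) = 0.988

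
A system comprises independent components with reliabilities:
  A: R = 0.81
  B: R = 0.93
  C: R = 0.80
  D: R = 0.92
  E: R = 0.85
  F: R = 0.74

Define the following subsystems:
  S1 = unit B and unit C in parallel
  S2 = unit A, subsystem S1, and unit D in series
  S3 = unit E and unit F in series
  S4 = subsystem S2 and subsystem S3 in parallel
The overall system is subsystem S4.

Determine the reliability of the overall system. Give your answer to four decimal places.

Parallel (B and C): 1 − (1 − 0.930000)(1 − 0.800000) = 0.986000
Series (A, [0.986000], and D): 0.810000 × 0.986000 × 0.920000 = 0.734767
Series (E and F): 0.850000 × 0.740000 = 0.629000
Parallel ([0.734767] and [0.629000]): 1 − (1 − 0.734767)(1 − 0.629000) = 0.9016

0.9016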